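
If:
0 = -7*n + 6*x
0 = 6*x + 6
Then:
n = -6/7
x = -1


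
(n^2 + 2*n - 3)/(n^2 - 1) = (n + 3)/(n + 1)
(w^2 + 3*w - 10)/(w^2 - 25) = (w - 2)/(w - 5)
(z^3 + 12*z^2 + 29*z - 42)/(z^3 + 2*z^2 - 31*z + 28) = (z + 6)/(z - 4)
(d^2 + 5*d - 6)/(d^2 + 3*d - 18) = (d - 1)/(d - 3)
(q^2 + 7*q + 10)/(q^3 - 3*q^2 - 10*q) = (q + 5)/(q*(q - 5))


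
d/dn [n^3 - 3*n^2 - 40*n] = 3*n^2 - 6*n - 40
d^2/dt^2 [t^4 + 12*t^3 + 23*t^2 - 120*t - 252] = 12*t^2 + 72*t + 46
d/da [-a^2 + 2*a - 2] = 2 - 2*a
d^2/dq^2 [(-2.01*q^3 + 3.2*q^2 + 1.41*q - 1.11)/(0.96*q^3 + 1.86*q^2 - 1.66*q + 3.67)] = (13.076352*q^6 - 11.42208*q^5 + 118.407168*q^4 - 139.17714*q^3 - 129.631212*q^2 - 176.156658*q + 112.417696)/(0.884736*q^9 + 5.142528*q^8 + 5.37408*q^7 - 1.202904*q^6 + 30.026232*q^5 + 18.375372*q^4 - 33.772816*q^3 + 105.495618*q^2 - 67.075122*q + 49.430863)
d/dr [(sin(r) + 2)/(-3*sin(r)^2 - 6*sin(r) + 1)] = (3*sin(r)^2 + 12*sin(r) + 13)*cos(r)/(3*sin(r)^2 + 6*sin(r) - 1)^2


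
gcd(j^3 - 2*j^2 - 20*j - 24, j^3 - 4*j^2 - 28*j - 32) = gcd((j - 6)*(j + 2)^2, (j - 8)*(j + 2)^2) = j^2 + 4*j + 4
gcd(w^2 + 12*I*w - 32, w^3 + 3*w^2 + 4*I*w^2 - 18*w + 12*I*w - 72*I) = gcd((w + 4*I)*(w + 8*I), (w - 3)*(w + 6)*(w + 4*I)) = w + 4*I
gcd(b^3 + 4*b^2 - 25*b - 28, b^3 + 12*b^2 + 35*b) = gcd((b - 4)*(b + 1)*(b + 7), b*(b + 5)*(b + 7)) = b + 7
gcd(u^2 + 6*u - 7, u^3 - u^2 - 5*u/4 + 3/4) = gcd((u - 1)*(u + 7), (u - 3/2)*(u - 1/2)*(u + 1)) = 1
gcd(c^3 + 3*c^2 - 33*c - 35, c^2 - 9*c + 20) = c - 5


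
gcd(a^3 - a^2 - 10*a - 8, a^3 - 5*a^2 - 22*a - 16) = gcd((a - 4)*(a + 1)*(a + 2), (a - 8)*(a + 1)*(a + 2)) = a^2 + 3*a + 2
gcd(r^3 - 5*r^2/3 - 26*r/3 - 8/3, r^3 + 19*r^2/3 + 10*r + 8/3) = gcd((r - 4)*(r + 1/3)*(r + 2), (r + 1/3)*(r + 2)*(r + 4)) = r^2 + 7*r/3 + 2/3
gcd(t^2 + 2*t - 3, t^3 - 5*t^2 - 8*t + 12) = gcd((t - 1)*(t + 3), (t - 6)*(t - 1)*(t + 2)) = t - 1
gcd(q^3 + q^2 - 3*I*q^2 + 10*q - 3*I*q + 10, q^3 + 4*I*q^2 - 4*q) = q + 2*I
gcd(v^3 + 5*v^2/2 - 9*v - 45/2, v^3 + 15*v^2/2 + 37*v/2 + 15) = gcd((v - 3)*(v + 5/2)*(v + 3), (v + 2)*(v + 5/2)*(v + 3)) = v^2 + 11*v/2 + 15/2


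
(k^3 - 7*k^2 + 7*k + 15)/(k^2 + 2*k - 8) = (k^3 - 7*k^2 + 7*k + 15)/(k^2 + 2*k - 8)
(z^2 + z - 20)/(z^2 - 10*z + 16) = (z^2 + z - 20)/(z^2 - 10*z + 16)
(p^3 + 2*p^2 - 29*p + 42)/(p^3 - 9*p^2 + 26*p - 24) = (p + 7)/(p - 4)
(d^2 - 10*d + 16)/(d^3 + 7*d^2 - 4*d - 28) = (d - 8)/(d^2 + 9*d + 14)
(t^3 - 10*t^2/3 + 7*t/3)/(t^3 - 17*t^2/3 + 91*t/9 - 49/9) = 3*t/(3*t - 7)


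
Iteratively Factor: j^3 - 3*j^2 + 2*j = (j - 1)*(j^2 - 2*j) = j*(j - 1)*(j - 2)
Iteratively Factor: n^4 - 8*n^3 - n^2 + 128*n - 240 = (n - 3)*(n^3 - 5*n^2 - 16*n + 80) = (n - 5)*(n - 3)*(n^2 - 16) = (n - 5)*(n - 4)*(n - 3)*(n + 4)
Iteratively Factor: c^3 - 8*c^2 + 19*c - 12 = (c - 1)*(c^2 - 7*c + 12) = (c - 3)*(c - 1)*(c - 4)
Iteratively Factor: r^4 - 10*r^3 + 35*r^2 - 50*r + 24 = (r - 1)*(r^3 - 9*r^2 + 26*r - 24) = (r - 3)*(r - 1)*(r^2 - 6*r + 8) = (r - 3)*(r - 2)*(r - 1)*(r - 4)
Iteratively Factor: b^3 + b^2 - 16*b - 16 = (b + 1)*(b^2 - 16) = (b - 4)*(b + 1)*(b + 4)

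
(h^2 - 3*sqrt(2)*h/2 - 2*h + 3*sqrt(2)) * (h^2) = h^4 - 3*sqrt(2)*h^3/2 - 2*h^3 + 3*sqrt(2)*h^2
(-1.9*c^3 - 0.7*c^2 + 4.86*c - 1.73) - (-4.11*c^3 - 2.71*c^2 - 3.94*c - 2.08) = 2.21*c^3 + 2.01*c^2 + 8.8*c + 0.35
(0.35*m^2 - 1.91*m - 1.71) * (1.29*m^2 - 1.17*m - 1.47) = 0.4515*m^4 - 2.8734*m^3 - 0.4857*m^2 + 4.8084*m + 2.5137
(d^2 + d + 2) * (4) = 4*d^2 + 4*d + 8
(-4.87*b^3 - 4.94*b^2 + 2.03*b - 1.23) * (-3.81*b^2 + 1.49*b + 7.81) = 18.5547*b^5 + 11.5651*b^4 - 53.1296*b^3 - 30.8704*b^2 + 14.0216*b - 9.6063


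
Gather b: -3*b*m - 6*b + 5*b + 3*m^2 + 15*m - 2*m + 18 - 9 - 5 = b*(-3*m - 1) + 3*m^2 + 13*m + 4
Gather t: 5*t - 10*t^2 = -10*t^2 + 5*t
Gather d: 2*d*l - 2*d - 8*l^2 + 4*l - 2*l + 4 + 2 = d*(2*l - 2) - 8*l^2 + 2*l + 6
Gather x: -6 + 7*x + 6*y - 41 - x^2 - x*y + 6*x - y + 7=-x^2 + x*(13 - y) + 5*y - 40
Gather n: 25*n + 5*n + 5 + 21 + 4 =30*n + 30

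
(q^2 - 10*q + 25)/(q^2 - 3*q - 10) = (q - 5)/(q + 2)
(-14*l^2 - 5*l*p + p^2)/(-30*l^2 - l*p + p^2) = (14*l^2 + 5*l*p - p^2)/(30*l^2 + l*p - p^2)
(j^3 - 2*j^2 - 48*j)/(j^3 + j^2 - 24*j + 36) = j*(j - 8)/(j^2 - 5*j + 6)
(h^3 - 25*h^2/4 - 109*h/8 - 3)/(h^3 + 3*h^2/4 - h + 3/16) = 2*(4*h^2 - 31*h - 8)/(8*h^2 - 6*h + 1)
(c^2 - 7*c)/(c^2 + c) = (c - 7)/(c + 1)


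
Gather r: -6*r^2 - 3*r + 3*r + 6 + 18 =24 - 6*r^2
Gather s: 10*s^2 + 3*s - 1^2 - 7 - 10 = 10*s^2 + 3*s - 18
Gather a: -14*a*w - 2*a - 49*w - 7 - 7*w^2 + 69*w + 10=a*(-14*w - 2) - 7*w^2 + 20*w + 3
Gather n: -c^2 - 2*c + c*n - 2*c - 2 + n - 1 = -c^2 - 4*c + n*(c + 1) - 3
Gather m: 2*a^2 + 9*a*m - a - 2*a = 2*a^2 + 9*a*m - 3*a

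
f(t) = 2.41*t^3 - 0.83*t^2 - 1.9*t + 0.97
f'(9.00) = 568.79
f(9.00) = 1673.53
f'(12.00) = 1019.30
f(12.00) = 4023.13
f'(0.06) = -1.97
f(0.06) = 0.85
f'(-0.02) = -1.86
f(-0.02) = 1.01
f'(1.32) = 8.51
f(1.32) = 2.56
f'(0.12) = -2.00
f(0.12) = 0.73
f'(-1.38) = 14.16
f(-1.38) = -4.32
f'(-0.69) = 2.69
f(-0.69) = 1.09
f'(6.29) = 273.71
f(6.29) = 555.93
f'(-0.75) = 3.41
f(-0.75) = 0.91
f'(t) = 7.23*t^2 - 1.66*t - 1.9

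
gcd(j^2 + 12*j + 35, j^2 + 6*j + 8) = 1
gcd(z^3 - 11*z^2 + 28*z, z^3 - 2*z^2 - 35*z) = z^2 - 7*z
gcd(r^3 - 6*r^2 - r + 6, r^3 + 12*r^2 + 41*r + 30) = r + 1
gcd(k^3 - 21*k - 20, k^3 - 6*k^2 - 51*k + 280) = k - 5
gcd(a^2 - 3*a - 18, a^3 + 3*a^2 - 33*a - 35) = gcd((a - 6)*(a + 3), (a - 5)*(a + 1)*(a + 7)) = 1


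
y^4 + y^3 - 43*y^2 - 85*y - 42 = (y - 7)*(y + 1)^2*(y + 6)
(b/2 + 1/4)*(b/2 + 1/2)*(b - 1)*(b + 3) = b^4/4 + 7*b^3/8 + b^2/8 - 7*b/8 - 3/8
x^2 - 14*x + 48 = (x - 8)*(x - 6)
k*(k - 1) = k^2 - k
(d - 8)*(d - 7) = d^2 - 15*d + 56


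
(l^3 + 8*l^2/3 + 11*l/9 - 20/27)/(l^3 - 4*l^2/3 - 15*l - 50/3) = (l^2 + l - 4/9)/(l^2 - 3*l - 10)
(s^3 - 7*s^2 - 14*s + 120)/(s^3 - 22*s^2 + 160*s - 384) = (s^2 - s - 20)/(s^2 - 16*s + 64)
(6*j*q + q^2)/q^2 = (6*j + q)/q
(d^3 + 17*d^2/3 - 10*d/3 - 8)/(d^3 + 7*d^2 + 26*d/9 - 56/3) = 3*(d + 1)/(3*d + 7)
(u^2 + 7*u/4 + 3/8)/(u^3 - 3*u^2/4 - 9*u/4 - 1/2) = (u + 3/2)/(u^2 - u - 2)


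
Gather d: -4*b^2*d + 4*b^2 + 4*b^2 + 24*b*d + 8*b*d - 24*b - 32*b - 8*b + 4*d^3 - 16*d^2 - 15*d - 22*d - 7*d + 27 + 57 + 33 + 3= 8*b^2 - 64*b + 4*d^3 - 16*d^2 + d*(-4*b^2 + 32*b - 44) + 120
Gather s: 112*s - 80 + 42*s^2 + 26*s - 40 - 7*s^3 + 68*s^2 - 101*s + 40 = -7*s^3 + 110*s^2 + 37*s - 80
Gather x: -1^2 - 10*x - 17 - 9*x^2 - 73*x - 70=-9*x^2 - 83*x - 88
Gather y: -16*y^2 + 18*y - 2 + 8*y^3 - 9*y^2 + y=8*y^3 - 25*y^2 + 19*y - 2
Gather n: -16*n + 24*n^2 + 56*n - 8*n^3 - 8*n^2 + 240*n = -8*n^3 + 16*n^2 + 280*n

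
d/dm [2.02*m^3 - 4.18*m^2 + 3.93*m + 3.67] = 6.06*m^2 - 8.36*m + 3.93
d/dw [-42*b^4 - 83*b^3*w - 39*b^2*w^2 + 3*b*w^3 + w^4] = -83*b^3 - 78*b^2*w + 9*b*w^2 + 4*w^3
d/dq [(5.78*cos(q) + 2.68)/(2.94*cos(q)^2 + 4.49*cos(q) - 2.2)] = (16.9932*cos(q)^2 + 15.7584*cos(q) + 24.7492)*sin(q)/(8.6436*cos(q)^4 + 26.4012*cos(q)^3 + 7.2241*cos(q)^2 - 19.756*cos(q) + 4.84)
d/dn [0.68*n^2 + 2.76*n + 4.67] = 1.36*n + 2.76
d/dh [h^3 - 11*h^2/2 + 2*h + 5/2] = 3*h^2 - 11*h + 2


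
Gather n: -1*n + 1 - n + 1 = 2 - 2*n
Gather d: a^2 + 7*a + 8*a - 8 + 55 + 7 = a^2 + 15*a + 54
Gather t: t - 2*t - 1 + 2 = 1 - t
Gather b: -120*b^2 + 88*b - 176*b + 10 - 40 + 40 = -120*b^2 - 88*b + 10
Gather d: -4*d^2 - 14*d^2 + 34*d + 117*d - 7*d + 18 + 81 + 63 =-18*d^2 + 144*d + 162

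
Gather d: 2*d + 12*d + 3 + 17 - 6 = 14*d + 14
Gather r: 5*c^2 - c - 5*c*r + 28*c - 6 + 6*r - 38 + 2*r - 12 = 5*c^2 + 27*c + r*(8 - 5*c) - 56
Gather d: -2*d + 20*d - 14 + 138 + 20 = 18*d + 144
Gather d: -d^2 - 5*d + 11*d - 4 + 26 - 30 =-d^2 + 6*d - 8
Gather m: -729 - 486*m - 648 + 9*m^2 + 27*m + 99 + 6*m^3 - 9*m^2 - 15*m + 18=6*m^3 - 474*m - 1260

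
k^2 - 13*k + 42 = (k - 7)*(k - 6)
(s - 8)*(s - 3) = s^2 - 11*s + 24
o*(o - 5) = o^2 - 5*o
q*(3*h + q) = 3*h*q + q^2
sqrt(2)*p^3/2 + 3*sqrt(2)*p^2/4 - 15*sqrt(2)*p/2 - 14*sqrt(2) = (p - 4)*(p + 7/2)*(sqrt(2)*p/2 + sqrt(2))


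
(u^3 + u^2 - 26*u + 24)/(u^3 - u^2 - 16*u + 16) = (u + 6)/(u + 4)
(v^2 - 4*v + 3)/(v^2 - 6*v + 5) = (v - 3)/(v - 5)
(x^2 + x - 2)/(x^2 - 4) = (x - 1)/(x - 2)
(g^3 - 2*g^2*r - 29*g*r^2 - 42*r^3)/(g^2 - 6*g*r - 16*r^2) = (-g^2 + 4*g*r + 21*r^2)/(-g + 8*r)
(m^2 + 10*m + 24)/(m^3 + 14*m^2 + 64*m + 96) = 1/(m + 4)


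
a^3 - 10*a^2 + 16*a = a*(a - 8)*(a - 2)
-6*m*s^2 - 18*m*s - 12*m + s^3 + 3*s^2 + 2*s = (-6*m + s)*(s + 1)*(s + 2)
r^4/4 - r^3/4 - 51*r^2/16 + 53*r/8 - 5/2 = (r/4 + 1)*(r - 5/2)*(r - 2)*(r - 1/2)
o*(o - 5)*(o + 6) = o^3 + o^2 - 30*o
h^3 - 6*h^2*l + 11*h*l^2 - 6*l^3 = (h - 3*l)*(h - 2*l)*(h - l)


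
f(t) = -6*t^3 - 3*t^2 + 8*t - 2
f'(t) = -18*t^2 - 6*t + 8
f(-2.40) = 44.46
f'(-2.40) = -81.28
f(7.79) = -2958.11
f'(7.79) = -1131.05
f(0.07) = -1.46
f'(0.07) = 7.49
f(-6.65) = 1576.61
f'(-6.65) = -748.10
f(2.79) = -133.34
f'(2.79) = -148.85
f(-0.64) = -6.78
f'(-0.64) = 4.47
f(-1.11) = -6.37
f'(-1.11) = -7.52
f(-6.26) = 1302.24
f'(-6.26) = -659.82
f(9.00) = -4547.00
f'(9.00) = -1504.00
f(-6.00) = 1138.00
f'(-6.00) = -604.00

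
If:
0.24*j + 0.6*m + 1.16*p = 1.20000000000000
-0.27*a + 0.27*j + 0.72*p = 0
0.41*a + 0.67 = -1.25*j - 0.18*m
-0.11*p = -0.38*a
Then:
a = 0.10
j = -0.81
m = 1.67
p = 0.34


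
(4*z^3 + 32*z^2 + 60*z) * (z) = 4*z^4 + 32*z^3 + 60*z^2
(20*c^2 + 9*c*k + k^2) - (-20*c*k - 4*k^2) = 20*c^2 + 29*c*k + 5*k^2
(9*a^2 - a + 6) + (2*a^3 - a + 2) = 2*a^3 + 9*a^2 - 2*a + 8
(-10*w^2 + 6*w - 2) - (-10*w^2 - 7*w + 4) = 13*w - 6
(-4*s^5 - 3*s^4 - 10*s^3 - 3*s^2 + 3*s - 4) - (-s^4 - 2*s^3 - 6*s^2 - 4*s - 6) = -4*s^5 - 2*s^4 - 8*s^3 + 3*s^2 + 7*s + 2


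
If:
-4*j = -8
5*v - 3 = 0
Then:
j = 2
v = 3/5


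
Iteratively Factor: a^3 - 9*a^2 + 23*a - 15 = (a - 3)*(a^2 - 6*a + 5) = (a - 3)*(a - 1)*(a - 5)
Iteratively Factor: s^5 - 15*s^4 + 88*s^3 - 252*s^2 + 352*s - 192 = (s - 2)*(s^4 - 13*s^3 + 62*s^2 - 128*s + 96) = (s - 4)*(s - 2)*(s^3 - 9*s^2 + 26*s - 24) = (s - 4)*(s - 3)*(s - 2)*(s^2 - 6*s + 8) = (s - 4)^2*(s - 3)*(s - 2)*(s - 2)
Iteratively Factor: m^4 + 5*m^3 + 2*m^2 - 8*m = (m + 4)*(m^3 + m^2 - 2*m) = (m + 2)*(m + 4)*(m^2 - m) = m*(m + 2)*(m + 4)*(m - 1)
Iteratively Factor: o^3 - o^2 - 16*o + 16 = (o - 1)*(o^2 - 16) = (o - 4)*(o - 1)*(o + 4)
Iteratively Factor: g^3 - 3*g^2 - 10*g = (g + 2)*(g^2 - 5*g) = g*(g + 2)*(g - 5)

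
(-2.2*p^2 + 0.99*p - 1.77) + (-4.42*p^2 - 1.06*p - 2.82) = -6.62*p^2 - 0.0700000000000001*p - 4.59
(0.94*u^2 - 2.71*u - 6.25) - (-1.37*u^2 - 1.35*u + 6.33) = 2.31*u^2 - 1.36*u - 12.58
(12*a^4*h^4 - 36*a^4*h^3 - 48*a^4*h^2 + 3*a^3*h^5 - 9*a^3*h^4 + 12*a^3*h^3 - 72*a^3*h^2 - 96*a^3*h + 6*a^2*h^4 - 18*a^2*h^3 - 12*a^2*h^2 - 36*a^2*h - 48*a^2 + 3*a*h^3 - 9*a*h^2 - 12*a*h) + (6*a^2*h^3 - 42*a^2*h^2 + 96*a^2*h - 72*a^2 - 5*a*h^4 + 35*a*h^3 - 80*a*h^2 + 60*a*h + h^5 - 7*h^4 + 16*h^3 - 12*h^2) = 12*a^4*h^4 - 36*a^4*h^3 - 48*a^4*h^2 + 3*a^3*h^5 - 9*a^3*h^4 + 12*a^3*h^3 - 72*a^3*h^2 - 96*a^3*h + 6*a^2*h^4 - 12*a^2*h^3 - 54*a^2*h^2 + 60*a^2*h - 120*a^2 - 5*a*h^4 + 38*a*h^3 - 89*a*h^2 + 48*a*h + h^5 - 7*h^4 + 16*h^3 - 12*h^2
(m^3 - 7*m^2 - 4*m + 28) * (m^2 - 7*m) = m^5 - 14*m^4 + 45*m^3 + 56*m^2 - 196*m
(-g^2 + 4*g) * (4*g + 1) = -4*g^3 + 15*g^2 + 4*g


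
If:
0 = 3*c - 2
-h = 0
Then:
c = 2/3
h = 0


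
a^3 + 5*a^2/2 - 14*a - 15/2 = (a - 3)*(a + 1/2)*(a + 5)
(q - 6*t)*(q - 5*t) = q^2 - 11*q*t + 30*t^2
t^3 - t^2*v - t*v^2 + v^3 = (-t + v)^2*(t + v)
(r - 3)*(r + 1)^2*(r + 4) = r^4 + 3*r^3 - 9*r^2 - 23*r - 12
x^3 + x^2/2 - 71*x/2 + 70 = (x - 4)*(x - 5/2)*(x + 7)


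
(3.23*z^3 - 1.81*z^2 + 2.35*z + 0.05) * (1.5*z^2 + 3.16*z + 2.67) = 4.845*z^5 + 7.4918*z^4 + 6.4295*z^3 + 2.6683*z^2 + 6.4325*z + 0.1335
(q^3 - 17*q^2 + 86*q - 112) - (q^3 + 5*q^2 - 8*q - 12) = -22*q^2 + 94*q - 100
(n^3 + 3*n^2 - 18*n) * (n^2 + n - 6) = n^5 + 4*n^4 - 21*n^3 - 36*n^2 + 108*n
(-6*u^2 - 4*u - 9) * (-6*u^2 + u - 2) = 36*u^4 + 18*u^3 + 62*u^2 - u + 18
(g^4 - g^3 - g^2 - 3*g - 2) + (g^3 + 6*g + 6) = g^4 - g^2 + 3*g + 4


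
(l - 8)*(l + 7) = l^2 - l - 56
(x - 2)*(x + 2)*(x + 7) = x^3 + 7*x^2 - 4*x - 28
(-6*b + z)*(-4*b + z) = 24*b^2 - 10*b*z + z^2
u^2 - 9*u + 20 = (u - 5)*(u - 4)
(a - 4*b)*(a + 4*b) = a^2 - 16*b^2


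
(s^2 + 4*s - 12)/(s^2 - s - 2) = (s + 6)/(s + 1)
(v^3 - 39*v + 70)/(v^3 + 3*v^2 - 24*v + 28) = (v - 5)/(v - 2)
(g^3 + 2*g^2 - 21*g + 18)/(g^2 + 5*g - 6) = g - 3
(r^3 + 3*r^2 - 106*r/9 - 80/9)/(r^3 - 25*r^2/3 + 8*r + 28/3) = (3*r^2 + 7*r - 40)/(3*(r^2 - 9*r + 14))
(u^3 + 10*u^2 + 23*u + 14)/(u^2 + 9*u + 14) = u + 1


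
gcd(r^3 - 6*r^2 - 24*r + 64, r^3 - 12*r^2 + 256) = r^2 - 4*r - 32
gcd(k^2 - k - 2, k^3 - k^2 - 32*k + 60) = k - 2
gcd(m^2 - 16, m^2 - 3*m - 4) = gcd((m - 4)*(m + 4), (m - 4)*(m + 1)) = m - 4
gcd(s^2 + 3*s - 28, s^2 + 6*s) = 1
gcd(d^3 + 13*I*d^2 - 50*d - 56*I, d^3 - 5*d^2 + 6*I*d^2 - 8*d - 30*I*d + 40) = d^2 + 6*I*d - 8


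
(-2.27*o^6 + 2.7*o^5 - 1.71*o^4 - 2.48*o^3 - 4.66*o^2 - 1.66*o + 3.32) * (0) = 0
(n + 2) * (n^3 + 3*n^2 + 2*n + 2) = n^4 + 5*n^3 + 8*n^2 + 6*n + 4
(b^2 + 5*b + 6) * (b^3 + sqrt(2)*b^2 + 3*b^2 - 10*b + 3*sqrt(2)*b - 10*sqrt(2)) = b^5 + sqrt(2)*b^4 + 8*b^4 + 11*b^3 + 8*sqrt(2)*b^3 - 32*b^2 + 11*sqrt(2)*b^2 - 60*b - 32*sqrt(2)*b - 60*sqrt(2)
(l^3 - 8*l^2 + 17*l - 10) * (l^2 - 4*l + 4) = l^5 - 12*l^4 + 53*l^3 - 110*l^2 + 108*l - 40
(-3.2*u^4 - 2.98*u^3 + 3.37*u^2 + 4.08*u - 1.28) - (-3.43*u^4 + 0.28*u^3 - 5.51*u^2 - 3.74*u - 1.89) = 0.23*u^4 - 3.26*u^3 + 8.88*u^2 + 7.82*u + 0.61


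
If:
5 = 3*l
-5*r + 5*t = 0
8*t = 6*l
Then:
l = 5/3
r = 5/4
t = 5/4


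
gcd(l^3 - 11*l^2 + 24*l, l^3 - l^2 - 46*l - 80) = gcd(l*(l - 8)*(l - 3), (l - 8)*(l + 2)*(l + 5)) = l - 8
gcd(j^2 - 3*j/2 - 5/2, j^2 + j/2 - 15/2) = j - 5/2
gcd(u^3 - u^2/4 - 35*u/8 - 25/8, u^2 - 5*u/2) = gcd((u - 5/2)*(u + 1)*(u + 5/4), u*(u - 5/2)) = u - 5/2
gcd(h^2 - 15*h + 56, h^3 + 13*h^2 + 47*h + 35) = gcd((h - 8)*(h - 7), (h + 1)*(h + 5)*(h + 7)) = 1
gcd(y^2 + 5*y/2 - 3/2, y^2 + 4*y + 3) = y + 3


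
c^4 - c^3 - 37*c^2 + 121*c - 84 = (c - 4)*(c - 3)*(c - 1)*(c + 7)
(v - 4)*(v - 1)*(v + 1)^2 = v^4 - 3*v^3 - 5*v^2 + 3*v + 4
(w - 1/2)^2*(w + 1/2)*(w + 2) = w^4 + 3*w^3/2 - 5*w^2/4 - 3*w/8 + 1/4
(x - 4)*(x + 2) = x^2 - 2*x - 8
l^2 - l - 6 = (l - 3)*(l + 2)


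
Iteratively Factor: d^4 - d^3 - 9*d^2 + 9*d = (d - 3)*(d^3 + 2*d^2 - 3*d) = (d - 3)*(d + 3)*(d^2 - d) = (d - 3)*(d - 1)*(d + 3)*(d)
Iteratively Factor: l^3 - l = (l)*(l^2 - 1) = l*(l - 1)*(l + 1)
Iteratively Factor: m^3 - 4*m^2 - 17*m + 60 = (m - 3)*(m^2 - m - 20) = (m - 5)*(m - 3)*(m + 4)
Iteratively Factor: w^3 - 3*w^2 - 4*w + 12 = (w - 3)*(w^2 - 4) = (w - 3)*(w + 2)*(w - 2)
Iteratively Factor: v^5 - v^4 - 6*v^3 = (v)*(v^4 - v^3 - 6*v^2) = v*(v - 3)*(v^3 + 2*v^2) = v*(v - 3)*(v + 2)*(v^2) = v^2*(v - 3)*(v + 2)*(v)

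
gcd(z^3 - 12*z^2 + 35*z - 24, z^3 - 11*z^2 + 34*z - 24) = z - 1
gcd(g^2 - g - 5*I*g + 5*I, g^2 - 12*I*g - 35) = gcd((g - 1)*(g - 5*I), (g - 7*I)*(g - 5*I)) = g - 5*I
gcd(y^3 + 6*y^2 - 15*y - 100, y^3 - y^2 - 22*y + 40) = y^2 + y - 20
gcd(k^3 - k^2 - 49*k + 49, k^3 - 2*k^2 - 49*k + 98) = k^2 - 49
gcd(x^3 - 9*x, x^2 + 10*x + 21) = x + 3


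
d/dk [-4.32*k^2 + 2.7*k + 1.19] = 2.7 - 8.64*k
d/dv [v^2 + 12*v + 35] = 2*v + 12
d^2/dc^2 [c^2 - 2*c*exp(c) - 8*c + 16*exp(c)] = -2*c*exp(c) + 12*exp(c) + 2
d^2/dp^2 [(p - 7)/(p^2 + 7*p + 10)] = 2*(-3*p*(p^2 + 7*p + 10) + (p - 7)*(2*p + 7)^2)/(p^2 + 7*p + 10)^3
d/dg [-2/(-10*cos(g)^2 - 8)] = 20*sin(2*g)/(5*cos(2*g) + 13)^2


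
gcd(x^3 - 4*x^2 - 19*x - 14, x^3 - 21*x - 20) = x + 1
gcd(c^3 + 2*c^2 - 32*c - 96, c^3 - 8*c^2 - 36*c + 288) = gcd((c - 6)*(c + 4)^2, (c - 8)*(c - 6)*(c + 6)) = c - 6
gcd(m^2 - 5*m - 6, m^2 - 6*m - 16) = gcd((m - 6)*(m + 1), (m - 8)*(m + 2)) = 1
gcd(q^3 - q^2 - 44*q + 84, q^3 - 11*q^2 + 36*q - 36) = q^2 - 8*q + 12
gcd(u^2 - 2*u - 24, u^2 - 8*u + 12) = u - 6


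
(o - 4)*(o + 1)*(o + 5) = o^3 + 2*o^2 - 19*o - 20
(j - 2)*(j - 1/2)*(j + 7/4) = j^3 - 3*j^2/4 - 27*j/8 + 7/4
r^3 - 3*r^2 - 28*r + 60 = (r - 6)*(r - 2)*(r + 5)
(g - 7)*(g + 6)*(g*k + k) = g^3*k - 43*g*k - 42*k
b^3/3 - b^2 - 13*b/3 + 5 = (b/3 + 1)*(b - 5)*(b - 1)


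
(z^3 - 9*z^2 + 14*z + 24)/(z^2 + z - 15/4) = 4*(z^3 - 9*z^2 + 14*z + 24)/(4*z^2 + 4*z - 15)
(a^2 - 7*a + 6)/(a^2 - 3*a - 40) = (-a^2 + 7*a - 6)/(-a^2 + 3*a + 40)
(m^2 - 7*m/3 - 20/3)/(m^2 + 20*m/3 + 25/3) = (m - 4)/(m + 5)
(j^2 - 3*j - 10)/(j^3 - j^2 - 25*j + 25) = (j + 2)/(j^2 + 4*j - 5)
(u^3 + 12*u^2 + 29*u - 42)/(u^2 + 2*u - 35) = (u^2 + 5*u - 6)/(u - 5)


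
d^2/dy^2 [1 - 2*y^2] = -4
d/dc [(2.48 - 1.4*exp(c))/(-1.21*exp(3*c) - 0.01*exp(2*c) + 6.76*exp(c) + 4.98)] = (-3.388*exp(3*c) + 8.9884*exp(2*c) + 0.0495999999999999*exp(c) - 23.7368)*exp(c)/(1.4641*exp(6*c) + 0.0242*exp(5*c) - 16.3591*exp(4*c) - 12.1868*exp(3*c) + 45.598*exp(2*c) + 67.3296*exp(c) + 24.8004)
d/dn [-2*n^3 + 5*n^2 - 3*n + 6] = -6*n^2 + 10*n - 3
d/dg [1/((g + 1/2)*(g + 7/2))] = 32*(-g - 2)/(16*g^4 + 128*g^3 + 312*g^2 + 224*g + 49)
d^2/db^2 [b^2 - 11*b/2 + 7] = 2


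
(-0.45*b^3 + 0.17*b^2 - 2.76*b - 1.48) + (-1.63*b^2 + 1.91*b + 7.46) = -0.45*b^3 - 1.46*b^2 - 0.85*b + 5.98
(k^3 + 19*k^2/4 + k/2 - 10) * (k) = k^4 + 19*k^3/4 + k^2/2 - 10*k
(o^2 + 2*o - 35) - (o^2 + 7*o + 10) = -5*o - 45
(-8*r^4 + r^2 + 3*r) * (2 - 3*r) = 24*r^5 - 16*r^4 - 3*r^3 - 7*r^2 + 6*r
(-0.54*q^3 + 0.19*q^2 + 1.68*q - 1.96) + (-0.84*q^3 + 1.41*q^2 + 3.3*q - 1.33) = -1.38*q^3 + 1.6*q^2 + 4.98*q - 3.29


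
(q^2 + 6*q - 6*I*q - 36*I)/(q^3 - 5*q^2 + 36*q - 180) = (q + 6)/(q^2 + q*(-5 + 6*I) - 30*I)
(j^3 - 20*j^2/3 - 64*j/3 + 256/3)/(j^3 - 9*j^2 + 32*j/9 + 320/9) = 3*(j + 4)/(3*j + 5)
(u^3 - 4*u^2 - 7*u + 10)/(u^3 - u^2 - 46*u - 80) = (u^2 - 6*u + 5)/(u^2 - 3*u - 40)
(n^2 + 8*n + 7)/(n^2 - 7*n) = (n^2 + 8*n + 7)/(n*(n - 7))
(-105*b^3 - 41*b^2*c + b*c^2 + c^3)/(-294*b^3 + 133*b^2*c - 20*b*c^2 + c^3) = (15*b^2 + 8*b*c + c^2)/(42*b^2 - 13*b*c + c^2)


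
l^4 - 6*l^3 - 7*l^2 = l^2*(l - 7)*(l + 1)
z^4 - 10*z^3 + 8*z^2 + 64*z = z*(z - 8)*(z - 4)*(z + 2)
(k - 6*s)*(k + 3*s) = k^2 - 3*k*s - 18*s^2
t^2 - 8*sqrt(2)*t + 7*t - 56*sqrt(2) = (t + 7)*(t - 8*sqrt(2))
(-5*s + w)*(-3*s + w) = 15*s^2 - 8*s*w + w^2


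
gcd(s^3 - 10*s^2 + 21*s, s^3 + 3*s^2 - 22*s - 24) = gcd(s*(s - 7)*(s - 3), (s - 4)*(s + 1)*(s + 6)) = 1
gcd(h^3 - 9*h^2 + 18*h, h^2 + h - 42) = h - 6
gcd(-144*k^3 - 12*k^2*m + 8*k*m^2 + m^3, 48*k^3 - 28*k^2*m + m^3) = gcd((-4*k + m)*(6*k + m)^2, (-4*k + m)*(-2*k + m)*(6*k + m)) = 24*k^2 - 2*k*m - m^2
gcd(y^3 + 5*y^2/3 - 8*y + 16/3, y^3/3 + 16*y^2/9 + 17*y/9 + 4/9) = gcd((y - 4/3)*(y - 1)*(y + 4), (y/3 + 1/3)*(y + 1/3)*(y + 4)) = y + 4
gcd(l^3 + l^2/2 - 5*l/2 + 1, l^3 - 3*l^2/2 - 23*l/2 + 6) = l - 1/2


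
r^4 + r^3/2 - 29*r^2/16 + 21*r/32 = r*(r - 3/4)*(r - 1/2)*(r + 7/4)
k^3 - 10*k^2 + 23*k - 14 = (k - 7)*(k - 2)*(k - 1)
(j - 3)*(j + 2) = j^2 - j - 6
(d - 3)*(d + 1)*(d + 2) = d^3 - 7*d - 6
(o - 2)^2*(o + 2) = o^3 - 2*o^2 - 4*o + 8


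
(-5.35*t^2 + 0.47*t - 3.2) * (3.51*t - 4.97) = -18.7785*t^3 + 28.2392*t^2 - 13.5679*t + 15.904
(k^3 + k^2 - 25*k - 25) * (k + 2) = k^4 + 3*k^3 - 23*k^2 - 75*k - 50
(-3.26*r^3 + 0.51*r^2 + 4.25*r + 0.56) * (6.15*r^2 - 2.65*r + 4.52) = -20.049*r^5 + 11.7755*r^4 + 10.0508*r^3 - 5.5133*r^2 + 17.726*r + 2.5312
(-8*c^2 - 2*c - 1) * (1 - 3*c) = 24*c^3 - 2*c^2 + c - 1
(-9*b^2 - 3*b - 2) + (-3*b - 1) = -9*b^2 - 6*b - 3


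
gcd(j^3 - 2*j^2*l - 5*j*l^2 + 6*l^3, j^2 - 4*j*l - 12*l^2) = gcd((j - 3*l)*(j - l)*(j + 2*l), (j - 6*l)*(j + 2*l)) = j + 2*l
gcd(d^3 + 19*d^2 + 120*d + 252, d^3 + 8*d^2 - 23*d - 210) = d^2 + 13*d + 42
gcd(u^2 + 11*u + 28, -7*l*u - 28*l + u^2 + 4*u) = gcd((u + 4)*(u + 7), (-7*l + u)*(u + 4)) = u + 4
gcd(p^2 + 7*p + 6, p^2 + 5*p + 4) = p + 1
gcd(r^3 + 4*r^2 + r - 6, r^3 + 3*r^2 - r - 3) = r^2 + 2*r - 3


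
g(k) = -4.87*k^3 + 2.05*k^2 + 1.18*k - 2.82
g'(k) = -14.61*k^2 + 4.1*k + 1.18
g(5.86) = -905.50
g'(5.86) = -476.50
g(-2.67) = 101.34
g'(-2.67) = -113.92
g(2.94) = -105.39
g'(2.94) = -113.05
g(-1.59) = 20.06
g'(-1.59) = -42.27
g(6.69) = -1361.34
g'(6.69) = -625.28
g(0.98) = -4.28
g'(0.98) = -8.83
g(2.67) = -77.75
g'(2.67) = -92.03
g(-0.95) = 2.08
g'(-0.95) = -15.90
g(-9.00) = 3702.84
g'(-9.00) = -1219.13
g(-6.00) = 1115.82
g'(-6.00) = -549.38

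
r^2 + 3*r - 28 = (r - 4)*(r + 7)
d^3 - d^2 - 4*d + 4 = (d - 2)*(d - 1)*(d + 2)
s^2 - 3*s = s*(s - 3)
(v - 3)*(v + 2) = v^2 - v - 6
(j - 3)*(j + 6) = j^2 + 3*j - 18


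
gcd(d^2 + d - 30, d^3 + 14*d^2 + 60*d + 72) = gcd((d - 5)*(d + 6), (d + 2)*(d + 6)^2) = d + 6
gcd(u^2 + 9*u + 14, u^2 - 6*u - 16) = u + 2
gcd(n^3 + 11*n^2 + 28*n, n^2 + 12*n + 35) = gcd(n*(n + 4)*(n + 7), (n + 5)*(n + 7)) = n + 7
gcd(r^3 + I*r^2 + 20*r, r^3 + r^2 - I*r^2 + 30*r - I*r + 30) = r + 5*I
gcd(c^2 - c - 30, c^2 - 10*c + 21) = 1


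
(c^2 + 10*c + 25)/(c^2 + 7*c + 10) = (c + 5)/(c + 2)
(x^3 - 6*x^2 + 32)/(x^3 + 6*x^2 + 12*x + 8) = (x^2 - 8*x + 16)/(x^2 + 4*x + 4)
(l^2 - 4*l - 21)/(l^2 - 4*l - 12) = (-l^2 + 4*l + 21)/(-l^2 + 4*l + 12)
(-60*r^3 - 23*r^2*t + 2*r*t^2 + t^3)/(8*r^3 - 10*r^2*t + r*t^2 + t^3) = (-15*r^2 - 2*r*t + t^2)/(2*r^2 - 3*r*t + t^2)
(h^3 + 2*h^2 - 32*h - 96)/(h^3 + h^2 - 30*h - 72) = (h + 4)/(h + 3)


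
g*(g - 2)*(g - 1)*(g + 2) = g^4 - g^3 - 4*g^2 + 4*g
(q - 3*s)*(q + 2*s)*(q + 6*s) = q^3 + 5*q^2*s - 12*q*s^2 - 36*s^3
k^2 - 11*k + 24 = (k - 8)*(k - 3)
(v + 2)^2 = v^2 + 4*v + 4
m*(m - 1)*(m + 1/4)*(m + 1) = m^4 + m^3/4 - m^2 - m/4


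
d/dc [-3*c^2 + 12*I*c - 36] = -6*c + 12*I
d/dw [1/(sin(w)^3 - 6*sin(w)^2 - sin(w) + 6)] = (-3*sin(w)^2 + 12*sin(w) + 1)/((sin(w) - 6)^2*cos(w)^3)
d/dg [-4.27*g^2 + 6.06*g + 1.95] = 6.06 - 8.54*g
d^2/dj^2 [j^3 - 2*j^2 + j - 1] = 6*j - 4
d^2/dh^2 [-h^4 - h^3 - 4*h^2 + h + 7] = -12*h^2 - 6*h - 8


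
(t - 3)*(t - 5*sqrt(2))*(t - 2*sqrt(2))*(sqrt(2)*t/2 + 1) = sqrt(2)*t^4/2 - 6*t^3 - 3*sqrt(2)*t^3/2 + 3*sqrt(2)*t^2 + 18*t^2 - 9*sqrt(2)*t + 20*t - 60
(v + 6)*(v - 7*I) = v^2 + 6*v - 7*I*v - 42*I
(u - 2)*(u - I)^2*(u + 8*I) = u^4 - 2*u^3 + 6*I*u^3 + 15*u^2 - 12*I*u^2 - 30*u - 8*I*u + 16*I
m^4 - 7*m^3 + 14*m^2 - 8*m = m*(m - 4)*(m - 2)*(m - 1)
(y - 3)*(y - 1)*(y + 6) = y^3 + 2*y^2 - 21*y + 18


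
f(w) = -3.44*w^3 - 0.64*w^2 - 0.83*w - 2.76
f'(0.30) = -2.14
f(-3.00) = 86.85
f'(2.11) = -49.48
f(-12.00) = 5859.36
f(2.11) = -39.68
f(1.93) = -31.48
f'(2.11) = -49.48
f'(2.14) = -50.83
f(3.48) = -158.38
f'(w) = -10.32*w^2 - 1.28*w - 0.83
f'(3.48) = -130.26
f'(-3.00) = -89.87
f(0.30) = -3.16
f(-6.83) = 1069.08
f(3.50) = -161.00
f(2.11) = -39.68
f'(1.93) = -41.74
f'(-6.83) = -473.50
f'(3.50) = -131.73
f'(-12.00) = -1471.55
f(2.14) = -41.18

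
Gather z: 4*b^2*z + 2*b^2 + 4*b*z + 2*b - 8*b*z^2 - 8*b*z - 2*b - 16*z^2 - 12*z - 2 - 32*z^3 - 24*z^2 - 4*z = 2*b^2 - 32*z^3 + z^2*(-8*b - 40) + z*(4*b^2 - 4*b - 16) - 2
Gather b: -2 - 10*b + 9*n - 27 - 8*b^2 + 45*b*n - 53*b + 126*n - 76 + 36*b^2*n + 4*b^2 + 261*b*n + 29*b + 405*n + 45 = b^2*(36*n - 4) + b*(306*n - 34) + 540*n - 60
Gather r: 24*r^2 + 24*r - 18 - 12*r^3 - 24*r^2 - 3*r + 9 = -12*r^3 + 21*r - 9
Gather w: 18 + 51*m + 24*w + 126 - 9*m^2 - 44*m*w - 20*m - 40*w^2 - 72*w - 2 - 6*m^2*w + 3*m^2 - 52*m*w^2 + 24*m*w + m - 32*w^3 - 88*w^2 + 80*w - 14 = -6*m^2 + 32*m - 32*w^3 + w^2*(-52*m - 128) + w*(-6*m^2 - 20*m + 32) + 128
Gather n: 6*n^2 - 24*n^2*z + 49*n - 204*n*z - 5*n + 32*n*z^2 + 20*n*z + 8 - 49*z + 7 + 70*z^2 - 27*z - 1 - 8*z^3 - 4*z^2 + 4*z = n^2*(6 - 24*z) + n*(32*z^2 - 184*z + 44) - 8*z^3 + 66*z^2 - 72*z + 14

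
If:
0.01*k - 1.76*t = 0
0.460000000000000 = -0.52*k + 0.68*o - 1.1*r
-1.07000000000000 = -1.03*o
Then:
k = 176.0*t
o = 1.04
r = 0.224007060900265 - 83.2*t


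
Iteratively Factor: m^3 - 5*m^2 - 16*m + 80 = (m + 4)*(m^2 - 9*m + 20) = (m - 5)*(m + 4)*(m - 4)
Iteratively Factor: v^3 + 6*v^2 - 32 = (v + 4)*(v^2 + 2*v - 8) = (v - 2)*(v + 4)*(v + 4)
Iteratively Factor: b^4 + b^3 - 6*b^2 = (b)*(b^3 + b^2 - 6*b) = b^2*(b^2 + b - 6) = b^2*(b - 2)*(b + 3)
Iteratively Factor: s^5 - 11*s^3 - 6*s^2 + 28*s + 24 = (s + 2)*(s^4 - 2*s^3 - 7*s^2 + 8*s + 12) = (s - 2)*(s + 2)*(s^3 - 7*s - 6) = (s - 2)*(s + 2)^2*(s^2 - 2*s - 3) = (s - 2)*(s + 1)*(s + 2)^2*(s - 3)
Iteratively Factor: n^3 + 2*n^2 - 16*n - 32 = (n + 2)*(n^2 - 16) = (n - 4)*(n + 2)*(n + 4)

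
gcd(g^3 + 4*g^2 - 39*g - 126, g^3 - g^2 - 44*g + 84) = g^2 + g - 42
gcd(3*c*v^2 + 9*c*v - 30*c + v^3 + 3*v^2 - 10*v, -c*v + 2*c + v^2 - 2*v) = v - 2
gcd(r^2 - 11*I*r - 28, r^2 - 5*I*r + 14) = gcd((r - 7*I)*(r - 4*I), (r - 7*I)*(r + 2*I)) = r - 7*I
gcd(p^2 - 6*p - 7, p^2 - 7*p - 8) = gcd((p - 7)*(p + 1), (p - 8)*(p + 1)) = p + 1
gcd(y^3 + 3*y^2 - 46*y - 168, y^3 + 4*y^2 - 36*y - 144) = y^2 + 10*y + 24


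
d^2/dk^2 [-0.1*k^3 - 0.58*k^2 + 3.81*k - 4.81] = -0.6*k - 1.16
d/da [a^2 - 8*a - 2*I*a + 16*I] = 2*a - 8 - 2*I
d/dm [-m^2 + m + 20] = 1 - 2*m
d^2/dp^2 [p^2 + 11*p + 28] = 2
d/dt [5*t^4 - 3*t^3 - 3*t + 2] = 20*t^3 - 9*t^2 - 3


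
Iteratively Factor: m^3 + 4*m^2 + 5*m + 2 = (m + 1)*(m^2 + 3*m + 2) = (m + 1)^2*(m + 2)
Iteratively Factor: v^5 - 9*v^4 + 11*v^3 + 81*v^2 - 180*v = (v)*(v^4 - 9*v^3 + 11*v^2 + 81*v - 180) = v*(v - 3)*(v^3 - 6*v^2 - 7*v + 60) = v*(v - 4)*(v - 3)*(v^2 - 2*v - 15) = v*(v - 4)*(v - 3)*(v + 3)*(v - 5)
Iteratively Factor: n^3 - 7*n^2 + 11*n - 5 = (n - 5)*(n^2 - 2*n + 1) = (n - 5)*(n - 1)*(n - 1)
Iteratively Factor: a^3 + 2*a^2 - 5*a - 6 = (a + 3)*(a^2 - a - 2) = (a - 2)*(a + 3)*(a + 1)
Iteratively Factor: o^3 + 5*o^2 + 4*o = (o + 4)*(o^2 + o) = (o + 1)*(o + 4)*(o)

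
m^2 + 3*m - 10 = (m - 2)*(m + 5)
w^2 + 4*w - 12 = (w - 2)*(w + 6)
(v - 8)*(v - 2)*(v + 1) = v^3 - 9*v^2 + 6*v + 16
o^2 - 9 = (o - 3)*(o + 3)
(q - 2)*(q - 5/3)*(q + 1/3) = q^3 - 10*q^2/3 + 19*q/9 + 10/9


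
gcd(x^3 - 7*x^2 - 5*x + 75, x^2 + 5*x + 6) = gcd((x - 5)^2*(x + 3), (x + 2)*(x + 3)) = x + 3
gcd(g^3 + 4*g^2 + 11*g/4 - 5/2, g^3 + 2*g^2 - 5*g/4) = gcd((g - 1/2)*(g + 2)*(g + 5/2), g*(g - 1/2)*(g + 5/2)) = g^2 + 2*g - 5/4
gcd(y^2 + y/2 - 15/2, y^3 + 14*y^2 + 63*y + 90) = y + 3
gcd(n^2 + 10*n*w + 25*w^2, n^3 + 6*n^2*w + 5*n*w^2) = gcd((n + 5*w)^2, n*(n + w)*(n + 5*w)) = n + 5*w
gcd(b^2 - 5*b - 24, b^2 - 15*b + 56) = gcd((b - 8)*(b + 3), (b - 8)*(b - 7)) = b - 8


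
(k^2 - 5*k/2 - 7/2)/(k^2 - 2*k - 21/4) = 2*(k + 1)/(2*k + 3)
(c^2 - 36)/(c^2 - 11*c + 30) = (c + 6)/(c - 5)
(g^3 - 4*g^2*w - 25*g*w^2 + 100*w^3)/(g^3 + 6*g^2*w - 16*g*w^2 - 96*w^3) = (g^2 - 25*w^2)/(g^2 + 10*g*w + 24*w^2)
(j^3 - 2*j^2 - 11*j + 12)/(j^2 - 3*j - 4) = (j^2 + 2*j - 3)/(j + 1)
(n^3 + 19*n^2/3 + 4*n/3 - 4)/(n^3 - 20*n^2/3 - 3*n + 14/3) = (n + 6)/(n - 7)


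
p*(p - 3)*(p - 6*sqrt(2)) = p^3 - 6*sqrt(2)*p^2 - 3*p^2 + 18*sqrt(2)*p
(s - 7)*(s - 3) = s^2 - 10*s + 21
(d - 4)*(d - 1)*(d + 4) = d^3 - d^2 - 16*d + 16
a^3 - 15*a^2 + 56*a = a*(a - 8)*(a - 7)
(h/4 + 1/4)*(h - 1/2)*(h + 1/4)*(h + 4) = h^4/4 + 19*h^3/16 + 21*h^2/32 - 13*h/32 - 1/8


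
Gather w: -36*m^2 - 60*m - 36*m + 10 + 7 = -36*m^2 - 96*m + 17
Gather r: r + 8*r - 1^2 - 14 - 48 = 9*r - 63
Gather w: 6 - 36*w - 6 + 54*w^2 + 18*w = 54*w^2 - 18*w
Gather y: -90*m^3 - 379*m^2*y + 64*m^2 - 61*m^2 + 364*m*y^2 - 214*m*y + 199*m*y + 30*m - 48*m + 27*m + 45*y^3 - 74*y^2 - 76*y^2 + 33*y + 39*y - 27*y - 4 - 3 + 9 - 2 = -90*m^3 + 3*m^2 + 9*m + 45*y^3 + y^2*(364*m - 150) + y*(-379*m^2 - 15*m + 45)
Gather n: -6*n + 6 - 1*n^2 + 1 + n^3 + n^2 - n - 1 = n^3 - 7*n + 6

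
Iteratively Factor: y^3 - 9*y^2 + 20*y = (y - 4)*(y^2 - 5*y) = (y - 5)*(y - 4)*(y)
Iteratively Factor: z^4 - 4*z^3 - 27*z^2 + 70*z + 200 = (z + 4)*(z^3 - 8*z^2 + 5*z + 50) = (z - 5)*(z + 4)*(z^2 - 3*z - 10) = (z - 5)^2*(z + 4)*(z + 2)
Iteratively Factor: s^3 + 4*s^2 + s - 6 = (s - 1)*(s^2 + 5*s + 6) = (s - 1)*(s + 3)*(s + 2)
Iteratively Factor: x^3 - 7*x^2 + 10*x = (x - 2)*(x^2 - 5*x) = x*(x - 2)*(x - 5)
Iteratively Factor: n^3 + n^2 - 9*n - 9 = (n - 3)*(n^2 + 4*n + 3) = (n - 3)*(n + 3)*(n + 1)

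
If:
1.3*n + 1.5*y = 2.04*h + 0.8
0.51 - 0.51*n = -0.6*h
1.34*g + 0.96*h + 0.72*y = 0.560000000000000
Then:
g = -2.64199738634019*y - 0.283650870073595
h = 2.93778801843318*y + 0.97926267281106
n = 3.45622119815668*y + 2.15207373271889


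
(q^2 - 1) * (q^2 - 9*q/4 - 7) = q^4 - 9*q^3/4 - 8*q^2 + 9*q/4 + 7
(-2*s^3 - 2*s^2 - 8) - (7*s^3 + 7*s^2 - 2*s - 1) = -9*s^3 - 9*s^2 + 2*s - 7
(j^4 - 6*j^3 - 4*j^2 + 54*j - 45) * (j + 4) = j^5 - 2*j^4 - 28*j^3 + 38*j^2 + 171*j - 180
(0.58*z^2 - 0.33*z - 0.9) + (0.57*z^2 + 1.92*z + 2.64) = 1.15*z^2 + 1.59*z + 1.74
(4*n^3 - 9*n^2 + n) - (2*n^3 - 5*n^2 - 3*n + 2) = 2*n^3 - 4*n^2 + 4*n - 2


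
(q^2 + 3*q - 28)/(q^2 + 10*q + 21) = (q - 4)/(q + 3)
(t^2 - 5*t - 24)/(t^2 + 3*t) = (t - 8)/t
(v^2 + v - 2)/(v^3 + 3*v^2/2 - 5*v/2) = 2*(v + 2)/(v*(2*v + 5))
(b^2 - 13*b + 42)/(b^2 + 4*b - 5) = (b^2 - 13*b + 42)/(b^2 + 4*b - 5)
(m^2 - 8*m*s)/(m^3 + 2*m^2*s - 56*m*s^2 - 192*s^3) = m/(m^2 + 10*m*s + 24*s^2)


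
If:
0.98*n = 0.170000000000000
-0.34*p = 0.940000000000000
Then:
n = 0.17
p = -2.76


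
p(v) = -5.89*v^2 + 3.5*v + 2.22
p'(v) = 3.5 - 11.78*v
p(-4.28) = -120.66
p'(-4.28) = 53.92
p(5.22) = -140.00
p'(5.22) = -57.99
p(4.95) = -124.77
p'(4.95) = -54.81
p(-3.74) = -93.26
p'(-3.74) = 47.56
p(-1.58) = -18.01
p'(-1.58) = 22.11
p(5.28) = -143.50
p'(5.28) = -58.70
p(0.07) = 2.44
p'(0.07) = 2.68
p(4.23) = -88.36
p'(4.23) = -46.33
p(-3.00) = -61.29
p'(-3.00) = 38.84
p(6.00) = -188.82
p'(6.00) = -67.18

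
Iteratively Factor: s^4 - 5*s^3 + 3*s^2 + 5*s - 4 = (s - 4)*(s^3 - s^2 - s + 1) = (s - 4)*(s - 1)*(s^2 - 1) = (s - 4)*(s - 1)^2*(s + 1)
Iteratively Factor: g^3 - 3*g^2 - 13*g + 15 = (g + 3)*(g^2 - 6*g + 5) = (g - 5)*(g + 3)*(g - 1)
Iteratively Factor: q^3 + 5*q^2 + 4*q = (q + 1)*(q^2 + 4*q) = (q + 1)*(q + 4)*(q)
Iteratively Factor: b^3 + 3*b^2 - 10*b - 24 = (b - 3)*(b^2 + 6*b + 8) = (b - 3)*(b + 2)*(b + 4)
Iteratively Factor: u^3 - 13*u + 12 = (u - 3)*(u^2 + 3*u - 4) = (u - 3)*(u - 1)*(u + 4)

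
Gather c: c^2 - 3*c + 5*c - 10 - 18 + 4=c^2 + 2*c - 24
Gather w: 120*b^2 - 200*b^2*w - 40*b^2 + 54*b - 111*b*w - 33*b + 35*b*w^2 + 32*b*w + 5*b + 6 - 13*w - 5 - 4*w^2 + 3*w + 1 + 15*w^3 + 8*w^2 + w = 80*b^2 + 26*b + 15*w^3 + w^2*(35*b + 4) + w*(-200*b^2 - 79*b - 9) + 2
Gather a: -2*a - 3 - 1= -2*a - 4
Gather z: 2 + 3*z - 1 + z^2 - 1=z^2 + 3*z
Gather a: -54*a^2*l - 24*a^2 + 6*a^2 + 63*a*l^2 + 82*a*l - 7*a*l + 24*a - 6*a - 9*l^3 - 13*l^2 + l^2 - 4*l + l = a^2*(-54*l - 18) + a*(63*l^2 + 75*l + 18) - 9*l^3 - 12*l^2 - 3*l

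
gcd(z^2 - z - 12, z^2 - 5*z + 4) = z - 4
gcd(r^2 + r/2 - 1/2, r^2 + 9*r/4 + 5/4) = r + 1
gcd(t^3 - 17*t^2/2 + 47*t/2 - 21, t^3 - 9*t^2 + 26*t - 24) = t^2 - 5*t + 6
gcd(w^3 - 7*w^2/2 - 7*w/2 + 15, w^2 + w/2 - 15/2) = w - 5/2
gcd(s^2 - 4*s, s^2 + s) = s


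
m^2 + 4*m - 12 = (m - 2)*(m + 6)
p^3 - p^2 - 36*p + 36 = (p - 6)*(p - 1)*(p + 6)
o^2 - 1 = (o - 1)*(o + 1)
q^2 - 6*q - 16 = (q - 8)*(q + 2)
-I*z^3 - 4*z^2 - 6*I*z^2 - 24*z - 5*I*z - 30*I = (z + 6)*(z - 5*I)*(-I*z + 1)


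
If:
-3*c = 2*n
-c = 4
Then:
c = -4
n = 6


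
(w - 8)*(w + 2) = w^2 - 6*w - 16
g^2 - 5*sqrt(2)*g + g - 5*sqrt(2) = (g + 1)*(g - 5*sqrt(2))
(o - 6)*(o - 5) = o^2 - 11*o + 30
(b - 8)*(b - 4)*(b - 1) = b^3 - 13*b^2 + 44*b - 32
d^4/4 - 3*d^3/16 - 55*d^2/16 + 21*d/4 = d*(d/4 + 1)*(d - 3)*(d - 7/4)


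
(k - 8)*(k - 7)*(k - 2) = k^3 - 17*k^2 + 86*k - 112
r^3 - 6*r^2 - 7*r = r*(r - 7)*(r + 1)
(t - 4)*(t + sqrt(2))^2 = t^3 - 4*t^2 + 2*sqrt(2)*t^2 - 8*sqrt(2)*t + 2*t - 8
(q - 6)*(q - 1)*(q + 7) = q^3 - 43*q + 42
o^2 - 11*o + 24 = (o - 8)*(o - 3)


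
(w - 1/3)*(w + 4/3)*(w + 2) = w^3 + 3*w^2 + 14*w/9 - 8/9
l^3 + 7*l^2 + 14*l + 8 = (l + 1)*(l + 2)*(l + 4)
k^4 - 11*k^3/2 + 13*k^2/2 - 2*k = k*(k - 4)*(k - 1)*(k - 1/2)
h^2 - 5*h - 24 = (h - 8)*(h + 3)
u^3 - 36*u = u*(u - 6)*(u + 6)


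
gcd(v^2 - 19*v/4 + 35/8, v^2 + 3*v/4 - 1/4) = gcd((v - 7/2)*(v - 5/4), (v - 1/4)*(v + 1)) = 1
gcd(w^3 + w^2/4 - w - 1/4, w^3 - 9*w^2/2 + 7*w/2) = w - 1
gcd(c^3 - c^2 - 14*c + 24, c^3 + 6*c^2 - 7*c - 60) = c^2 + c - 12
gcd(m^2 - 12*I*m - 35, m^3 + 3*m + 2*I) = 1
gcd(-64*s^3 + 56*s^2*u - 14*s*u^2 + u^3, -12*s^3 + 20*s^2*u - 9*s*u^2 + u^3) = 2*s - u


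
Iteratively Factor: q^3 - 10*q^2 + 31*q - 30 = (q - 5)*(q^2 - 5*q + 6) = (q - 5)*(q - 3)*(q - 2)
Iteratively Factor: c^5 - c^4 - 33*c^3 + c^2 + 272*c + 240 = (c + 1)*(c^4 - 2*c^3 - 31*c^2 + 32*c + 240) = (c - 5)*(c + 1)*(c^3 + 3*c^2 - 16*c - 48) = (c - 5)*(c - 4)*(c + 1)*(c^2 + 7*c + 12) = (c - 5)*(c - 4)*(c + 1)*(c + 3)*(c + 4)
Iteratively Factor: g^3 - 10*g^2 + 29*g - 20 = (g - 4)*(g^2 - 6*g + 5) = (g - 4)*(g - 1)*(g - 5)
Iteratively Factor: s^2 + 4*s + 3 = (s + 1)*(s + 3)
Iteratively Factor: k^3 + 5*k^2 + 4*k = (k)*(k^2 + 5*k + 4) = k*(k + 1)*(k + 4)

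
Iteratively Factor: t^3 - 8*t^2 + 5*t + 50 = (t + 2)*(t^2 - 10*t + 25) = (t - 5)*(t + 2)*(t - 5)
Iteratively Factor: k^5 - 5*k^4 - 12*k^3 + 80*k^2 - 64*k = (k - 1)*(k^4 - 4*k^3 - 16*k^2 + 64*k) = (k - 1)*(k + 4)*(k^3 - 8*k^2 + 16*k) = k*(k - 1)*(k + 4)*(k^2 - 8*k + 16) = k*(k - 4)*(k - 1)*(k + 4)*(k - 4)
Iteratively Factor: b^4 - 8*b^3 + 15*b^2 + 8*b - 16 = (b - 1)*(b^3 - 7*b^2 + 8*b + 16) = (b - 1)*(b + 1)*(b^2 - 8*b + 16) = (b - 4)*(b - 1)*(b + 1)*(b - 4)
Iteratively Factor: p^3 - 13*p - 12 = (p - 4)*(p^2 + 4*p + 3) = (p - 4)*(p + 3)*(p + 1)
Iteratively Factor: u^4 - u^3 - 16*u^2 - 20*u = (u + 2)*(u^3 - 3*u^2 - 10*u) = (u - 5)*(u + 2)*(u^2 + 2*u) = (u - 5)*(u + 2)^2*(u)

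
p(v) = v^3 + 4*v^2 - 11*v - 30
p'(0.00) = -11.00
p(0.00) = -30.00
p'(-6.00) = 49.00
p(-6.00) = -36.00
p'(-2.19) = -14.13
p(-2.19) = 2.77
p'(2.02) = 17.40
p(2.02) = -27.66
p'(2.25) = 22.19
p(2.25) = -23.11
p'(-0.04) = -11.32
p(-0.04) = -29.55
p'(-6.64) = 68.15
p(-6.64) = -73.36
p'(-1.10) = -16.17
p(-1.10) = -14.39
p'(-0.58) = -14.63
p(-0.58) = -22.47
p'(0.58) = -5.35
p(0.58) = -34.84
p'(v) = 3*v^2 + 8*v - 11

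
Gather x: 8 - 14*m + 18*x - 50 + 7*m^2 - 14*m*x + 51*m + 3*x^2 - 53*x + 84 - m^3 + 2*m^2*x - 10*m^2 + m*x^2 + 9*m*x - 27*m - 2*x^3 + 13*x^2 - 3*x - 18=-m^3 - 3*m^2 + 10*m - 2*x^3 + x^2*(m + 16) + x*(2*m^2 - 5*m - 38) + 24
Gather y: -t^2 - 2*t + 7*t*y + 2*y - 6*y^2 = -t^2 - 2*t - 6*y^2 + y*(7*t + 2)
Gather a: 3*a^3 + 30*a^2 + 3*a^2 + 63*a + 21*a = 3*a^3 + 33*a^2 + 84*a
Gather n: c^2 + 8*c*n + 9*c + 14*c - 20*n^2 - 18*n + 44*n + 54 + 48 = c^2 + 23*c - 20*n^2 + n*(8*c + 26) + 102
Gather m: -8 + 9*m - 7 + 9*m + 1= 18*m - 14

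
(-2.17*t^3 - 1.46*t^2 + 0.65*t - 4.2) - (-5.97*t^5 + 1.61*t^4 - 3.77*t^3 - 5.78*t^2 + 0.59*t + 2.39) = 5.97*t^5 - 1.61*t^4 + 1.6*t^3 + 4.32*t^2 + 0.0600000000000001*t - 6.59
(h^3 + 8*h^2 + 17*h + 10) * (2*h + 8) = 2*h^4 + 24*h^3 + 98*h^2 + 156*h + 80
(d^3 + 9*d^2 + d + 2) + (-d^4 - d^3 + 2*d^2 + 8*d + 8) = -d^4 + 11*d^2 + 9*d + 10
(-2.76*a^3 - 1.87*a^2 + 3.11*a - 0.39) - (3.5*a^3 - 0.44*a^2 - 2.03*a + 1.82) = -6.26*a^3 - 1.43*a^2 + 5.14*a - 2.21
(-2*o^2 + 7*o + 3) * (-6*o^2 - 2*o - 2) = 12*o^4 - 38*o^3 - 28*o^2 - 20*o - 6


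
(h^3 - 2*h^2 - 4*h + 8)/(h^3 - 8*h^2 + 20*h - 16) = (h + 2)/(h - 4)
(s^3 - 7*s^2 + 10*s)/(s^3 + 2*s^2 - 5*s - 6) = s*(s - 5)/(s^2 + 4*s + 3)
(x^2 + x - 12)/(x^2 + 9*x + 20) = (x - 3)/(x + 5)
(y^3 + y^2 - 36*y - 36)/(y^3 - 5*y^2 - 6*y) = (y + 6)/y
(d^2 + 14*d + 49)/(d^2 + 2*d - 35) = (d + 7)/(d - 5)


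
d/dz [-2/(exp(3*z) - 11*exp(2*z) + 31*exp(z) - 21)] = (6*exp(2*z) - 44*exp(z) + 62)*exp(z)/(exp(3*z) - 11*exp(2*z) + 31*exp(z) - 21)^2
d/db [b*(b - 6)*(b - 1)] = 3*b^2 - 14*b + 6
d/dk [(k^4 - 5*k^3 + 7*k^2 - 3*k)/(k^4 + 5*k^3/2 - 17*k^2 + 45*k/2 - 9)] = 6*(5*k^2 - 12*k + 18)/(4*k^4 + 36*k^3 + 9*k^2 - 324*k + 324)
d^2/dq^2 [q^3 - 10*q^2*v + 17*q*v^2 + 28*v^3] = 6*q - 20*v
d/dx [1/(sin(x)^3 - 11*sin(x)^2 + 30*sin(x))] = (-3*cos(x) + 22/tan(x) - 30*cos(x)/sin(x)^2)/((sin(x) - 6)^2*(sin(x) - 5)^2)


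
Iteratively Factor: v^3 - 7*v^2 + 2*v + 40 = (v - 5)*(v^2 - 2*v - 8) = (v - 5)*(v - 4)*(v + 2)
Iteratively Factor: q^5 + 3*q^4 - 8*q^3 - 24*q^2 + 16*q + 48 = (q - 2)*(q^4 + 5*q^3 + 2*q^2 - 20*q - 24) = (q - 2)*(q + 2)*(q^3 + 3*q^2 - 4*q - 12) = (q - 2)*(q + 2)*(q + 3)*(q^2 - 4) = (q - 2)*(q + 2)^2*(q + 3)*(q - 2)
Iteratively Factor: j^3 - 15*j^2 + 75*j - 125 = (j - 5)*(j^2 - 10*j + 25) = (j - 5)^2*(j - 5)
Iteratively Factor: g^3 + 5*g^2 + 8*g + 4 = (g + 2)*(g^2 + 3*g + 2) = (g + 2)^2*(g + 1)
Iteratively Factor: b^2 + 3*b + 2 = (b + 2)*(b + 1)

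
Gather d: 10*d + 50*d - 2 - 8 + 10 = 60*d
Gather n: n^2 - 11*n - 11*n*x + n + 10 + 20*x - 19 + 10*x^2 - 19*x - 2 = n^2 + n*(-11*x - 10) + 10*x^2 + x - 11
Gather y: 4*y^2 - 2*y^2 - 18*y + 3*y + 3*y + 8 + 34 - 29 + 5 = 2*y^2 - 12*y + 18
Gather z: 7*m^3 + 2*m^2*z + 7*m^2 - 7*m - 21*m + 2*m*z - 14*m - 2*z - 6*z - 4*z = 7*m^3 + 7*m^2 - 42*m + z*(2*m^2 + 2*m - 12)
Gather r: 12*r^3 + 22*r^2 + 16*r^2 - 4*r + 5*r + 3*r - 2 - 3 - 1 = 12*r^3 + 38*r^2 + 4*r - 6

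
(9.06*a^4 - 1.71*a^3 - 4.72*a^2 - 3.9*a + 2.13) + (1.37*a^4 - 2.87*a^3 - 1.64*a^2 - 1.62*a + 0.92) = 10.43*a^4 - 4.58*a^3 - 6.36*a^2 - 5.52*a + 3.05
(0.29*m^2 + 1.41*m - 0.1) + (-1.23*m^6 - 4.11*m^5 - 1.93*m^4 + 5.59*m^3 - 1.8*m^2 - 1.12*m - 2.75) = -1.23*m^6 - 4.11*m^5 - 1.93*m^4 + 5.59*m^3 - 1.51*m^2 + 0.29*m - 2.85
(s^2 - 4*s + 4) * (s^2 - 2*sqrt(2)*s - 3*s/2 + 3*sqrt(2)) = s^4 - 11*s^3/2 - 2*sqrt(2)*s^3 + 10*s^2 + 11*sqrt(2)*s^2 - 20*sqrt(2)*s - 6*s + 12*sqrt(2)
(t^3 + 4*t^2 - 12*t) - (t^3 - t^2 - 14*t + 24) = 5*t^2 + 2*t - 24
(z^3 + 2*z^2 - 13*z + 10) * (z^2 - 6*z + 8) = z^5 - 4*z^4 - 17*z^3 + 104*z^2 - 164*z + 80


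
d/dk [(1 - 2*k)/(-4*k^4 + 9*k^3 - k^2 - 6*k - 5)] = (8*k^4 - 18*k^3 + 2*k^2 + 12*k - (2*k - 1)*(16*k^3 - 27*k^2 + 2*k + 6) + 10)/(4*k^4 - 9*k^3 + k^2 + 6*k + 5)^2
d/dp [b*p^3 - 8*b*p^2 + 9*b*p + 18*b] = b*(3*p^2 - 16*p + 9)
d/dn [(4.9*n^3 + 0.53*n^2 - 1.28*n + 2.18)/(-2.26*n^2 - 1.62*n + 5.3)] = (-11.074*n^4 - 15.876*n^3 + 74.1586*n^2 + 15.4716*n - 3.2524)/(5.1076*n^4 + 7.3224*n^3 - 21.3316*n^2 - 17.172*n + 28.09)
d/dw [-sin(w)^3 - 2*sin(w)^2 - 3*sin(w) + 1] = (-4*sin(w) + 3*cos(w)^2 - 6)*cos(w)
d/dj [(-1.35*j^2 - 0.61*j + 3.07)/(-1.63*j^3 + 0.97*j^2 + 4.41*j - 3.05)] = (-2.2005*j^4 - 1.9886*j^3 + 9.6505*j^2 + 2.2792*j - 11.6782)/(2.6569*j^6 - 3.1622*j^5 - 13.4357*j^4 + 18.4984*j^3 + 13.5311*j^2 - 26.901*j + 9.3025)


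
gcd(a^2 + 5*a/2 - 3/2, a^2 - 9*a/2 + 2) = a - 1/2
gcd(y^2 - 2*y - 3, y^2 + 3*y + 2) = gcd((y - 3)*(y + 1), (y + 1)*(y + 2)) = y + 1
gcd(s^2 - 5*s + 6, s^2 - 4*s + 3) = s - 3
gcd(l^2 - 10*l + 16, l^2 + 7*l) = 1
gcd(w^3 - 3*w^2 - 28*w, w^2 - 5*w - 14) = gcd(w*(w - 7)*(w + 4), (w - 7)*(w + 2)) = w - 7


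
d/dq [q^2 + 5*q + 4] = 2*q + 5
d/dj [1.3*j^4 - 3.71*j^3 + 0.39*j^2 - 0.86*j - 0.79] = 5.2*j^3 - 11.13*j^2 + 0.78*j - 0.86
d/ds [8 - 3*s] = -3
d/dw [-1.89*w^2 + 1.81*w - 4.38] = 1.81 - 3.78*w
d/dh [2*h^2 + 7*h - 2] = 4*h + 7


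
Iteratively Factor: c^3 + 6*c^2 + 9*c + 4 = (c + 4)*(c^2 + 2*c + 1) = (c + 1)*(c + 4)*(c + 1)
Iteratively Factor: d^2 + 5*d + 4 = (d + 1)*(d + 4)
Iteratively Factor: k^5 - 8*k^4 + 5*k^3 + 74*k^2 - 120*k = (k + 3)*(k^4 - 11*k^3 + 38*k^2 - 40*k) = (k - 4)*(k + 3)*(k^3 - 7*k^2 + 10*k) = k*(k - 4)*(k + 3)*(k^2 - 7*k + 10) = k*(k - 5)*(k - 4)*(k + 3)*(k - 2)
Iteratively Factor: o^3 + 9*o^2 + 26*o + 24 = (o + 2)*(o^2 + 7*o + 12) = (o + 2)*(o + 4)*(o + 3)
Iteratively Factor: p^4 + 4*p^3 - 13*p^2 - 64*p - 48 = (p + 3)*(p^3 + p^2 - 16*p - 16) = (p + 3)*(p + 4)*(p^2 - 3*p - 4) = (p - 4)*(p + 3)*(p + 4)*(p + 1)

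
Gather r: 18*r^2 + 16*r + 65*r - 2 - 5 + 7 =18*r^2 + 81*r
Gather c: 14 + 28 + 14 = 56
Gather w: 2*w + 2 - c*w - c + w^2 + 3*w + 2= -c + w^2 + w*(5 - c) + 4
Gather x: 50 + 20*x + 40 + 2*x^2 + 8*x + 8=2*x^2 + 28*x + 98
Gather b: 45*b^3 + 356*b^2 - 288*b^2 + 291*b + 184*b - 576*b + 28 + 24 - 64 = 45*b^3 + 68*b^2 - 101*b - 12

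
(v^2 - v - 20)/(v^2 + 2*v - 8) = (v - 5)/(v - 2)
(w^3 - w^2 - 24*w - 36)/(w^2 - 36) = (w^2 + 5*w + 6)/(w + 6)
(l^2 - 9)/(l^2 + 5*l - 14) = (l^2 - 9)/(l^2 + 5*l - 14)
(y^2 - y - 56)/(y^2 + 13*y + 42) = (y - 8)/(y + 6)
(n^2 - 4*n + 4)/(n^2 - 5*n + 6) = (n - 2)/(n - 3)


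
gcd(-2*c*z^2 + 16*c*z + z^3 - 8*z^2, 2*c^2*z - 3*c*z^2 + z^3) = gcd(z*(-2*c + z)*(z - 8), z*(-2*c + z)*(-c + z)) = -2*c*z + z^2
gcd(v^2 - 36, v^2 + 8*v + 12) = v + 6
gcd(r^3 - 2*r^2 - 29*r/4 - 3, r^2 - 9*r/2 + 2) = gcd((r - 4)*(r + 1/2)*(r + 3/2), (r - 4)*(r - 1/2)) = r - 4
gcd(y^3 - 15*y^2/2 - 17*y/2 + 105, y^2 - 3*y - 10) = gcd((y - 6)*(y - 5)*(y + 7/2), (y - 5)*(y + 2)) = y - 5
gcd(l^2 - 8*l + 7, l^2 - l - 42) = l - 7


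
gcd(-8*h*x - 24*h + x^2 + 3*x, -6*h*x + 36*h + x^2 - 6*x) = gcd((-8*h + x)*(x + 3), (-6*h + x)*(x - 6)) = 1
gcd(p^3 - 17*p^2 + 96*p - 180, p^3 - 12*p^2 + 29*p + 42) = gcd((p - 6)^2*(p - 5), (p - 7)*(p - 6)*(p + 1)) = p - 6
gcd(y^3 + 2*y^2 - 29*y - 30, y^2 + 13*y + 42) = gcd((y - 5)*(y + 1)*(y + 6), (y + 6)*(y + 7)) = y + 6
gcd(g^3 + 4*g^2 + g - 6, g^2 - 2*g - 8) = g + 2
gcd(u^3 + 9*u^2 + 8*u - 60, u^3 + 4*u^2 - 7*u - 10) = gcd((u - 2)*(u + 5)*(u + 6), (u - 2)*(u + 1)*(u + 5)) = u^2 + 3*u - 10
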